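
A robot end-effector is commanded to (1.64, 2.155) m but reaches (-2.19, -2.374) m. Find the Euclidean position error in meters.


dx = -2.19 - (1.64) = -3.8300, dy = -2.374 - (2.155) = -4.5290
err = sqrt(14.668900 + 20.511841) = 5.9313

5.9313 m


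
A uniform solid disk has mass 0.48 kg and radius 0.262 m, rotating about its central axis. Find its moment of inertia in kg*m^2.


I = (1/2)*m*R^2 = 0.5*0.48*0.262^2 = 0.0165

0.0165 kg*m^2


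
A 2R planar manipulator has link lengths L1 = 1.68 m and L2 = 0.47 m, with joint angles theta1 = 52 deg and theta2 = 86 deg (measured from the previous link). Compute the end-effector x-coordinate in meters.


x = L1*cos(th1) + L2*cos(th1+th2) = 1.68*cos(52 deg) + 0.47*cos(138 deg) = 0.6850

0.6850 m


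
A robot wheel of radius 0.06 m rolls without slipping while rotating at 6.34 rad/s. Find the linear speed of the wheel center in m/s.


v = omega * r = 6.34 * 0.06 = 0.3804

0.3804 m/s


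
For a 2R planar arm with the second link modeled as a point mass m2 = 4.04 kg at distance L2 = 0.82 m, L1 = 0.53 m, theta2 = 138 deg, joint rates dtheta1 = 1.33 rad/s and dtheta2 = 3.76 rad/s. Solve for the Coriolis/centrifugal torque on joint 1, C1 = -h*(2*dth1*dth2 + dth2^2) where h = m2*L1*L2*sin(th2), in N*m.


h = m2*L1*L2*sin(th2) = 4.04*0.53*0.82*sin(138 deg) = 1.174849
C1 = -h*(2*1.33*3.76 + 3.76^2) = -1.174849*24.1392 = -28.3599

-28.3599 N*m


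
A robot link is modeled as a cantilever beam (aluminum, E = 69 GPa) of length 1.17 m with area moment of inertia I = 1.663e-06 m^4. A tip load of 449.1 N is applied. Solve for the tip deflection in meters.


delta = F*L^3/(3*E*I) = 449.1*1.17^3/(3*6.900e+10*1.663e-06)
      = 719.2843983/344241 = 0.0021

0.0021 m


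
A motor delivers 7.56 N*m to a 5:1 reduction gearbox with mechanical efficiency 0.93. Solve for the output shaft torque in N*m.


tau_out = tau_in * N * eta = 7.56 * 5 * 0.93 = 35.1540

35.1540 N*m


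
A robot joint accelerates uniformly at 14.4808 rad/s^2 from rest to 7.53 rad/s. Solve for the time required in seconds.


t = delta_omega / alpha = 7.53 / 14.4808 = 0.5200

0.5200 s


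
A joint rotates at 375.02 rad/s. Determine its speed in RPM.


RPM = 375.02 * 60/(2*pi) = 3581.1772

3581.1772 RPM


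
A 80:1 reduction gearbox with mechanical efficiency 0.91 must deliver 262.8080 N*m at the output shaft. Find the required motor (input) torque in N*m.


tau_in = tau_out / (N * eta) = 262.8080 / (80 * 0.91) = 3.6100

3.6100 N*m


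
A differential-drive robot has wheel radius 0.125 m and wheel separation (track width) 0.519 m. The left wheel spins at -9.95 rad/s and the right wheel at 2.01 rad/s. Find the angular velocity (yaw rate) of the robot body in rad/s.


omega = r*(wR - wL)/L = 0.125*(2.01 - (-9.95))/0.519 = 2.8805

2.8805 rad/s


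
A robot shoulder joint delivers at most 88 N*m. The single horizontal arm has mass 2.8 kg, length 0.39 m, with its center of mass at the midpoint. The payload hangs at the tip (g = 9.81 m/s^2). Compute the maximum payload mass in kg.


tau_arm = m_arm*g*(L/2) = 2.8*9.81*0.39/2 = 5.3563 N*m
tau_payload = tau_max - tau_arm = 88 - 5.3563 = 82.6437
m_payload = tau_payload / (g*L) = 82.6437 / (9.81*0.39) = 21.6011

21.6011 kg


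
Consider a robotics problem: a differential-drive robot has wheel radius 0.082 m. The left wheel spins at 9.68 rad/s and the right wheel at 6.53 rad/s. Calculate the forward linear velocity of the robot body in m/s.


v = r*(wR + wL)/2 = 0.082*(6.53 + 9.68)/2 = 0.6646

0.6646 m/s


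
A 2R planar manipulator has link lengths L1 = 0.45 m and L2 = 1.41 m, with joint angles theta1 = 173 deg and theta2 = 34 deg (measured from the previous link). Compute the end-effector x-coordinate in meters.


x = L1*cos(th1) + L2*cos(th1+th2) = 0.45*cos(173 deg) + 1.41*cos(207 deg) = -1.7030

-1.7030 m


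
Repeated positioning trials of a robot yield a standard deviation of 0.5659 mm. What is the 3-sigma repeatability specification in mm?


repeatability = 3*sigma = 3*0.5659 = 1.6977

1.6977 mm


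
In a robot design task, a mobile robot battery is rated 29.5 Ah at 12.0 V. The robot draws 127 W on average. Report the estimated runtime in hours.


E = 29.5*12.0 = 354.0000 Wh
t = E/P = 354.0000/127 = 2.7874

2.7874 hours


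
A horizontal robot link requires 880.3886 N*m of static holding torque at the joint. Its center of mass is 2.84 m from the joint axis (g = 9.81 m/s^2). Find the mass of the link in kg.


m = tau / (g*L) = 880.3886 / (9.81 * 2.84) = 31.6000

31.6000 kg


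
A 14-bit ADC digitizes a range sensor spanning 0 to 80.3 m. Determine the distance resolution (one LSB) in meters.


res = range / 2^n = 80.3/2^14 = 80.3/16384 = 0.0049

0.0049 m


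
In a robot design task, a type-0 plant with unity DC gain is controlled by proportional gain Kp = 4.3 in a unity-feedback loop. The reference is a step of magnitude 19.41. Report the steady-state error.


e_ss = R/(1 + Kp) = 19.41/(1 + 4.3) = 19.41/5.3000 = 3.6623

3.6623


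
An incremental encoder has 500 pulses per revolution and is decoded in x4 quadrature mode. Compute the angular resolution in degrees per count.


resolution = 360 / (PPR * 4) = 360 / 2000 = 0.1800

0.1800 degrees


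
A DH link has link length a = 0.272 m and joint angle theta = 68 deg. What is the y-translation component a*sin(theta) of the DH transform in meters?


a*sin(theta) = 0.272*sin(68 deg) = 0.2522

0.2522 m


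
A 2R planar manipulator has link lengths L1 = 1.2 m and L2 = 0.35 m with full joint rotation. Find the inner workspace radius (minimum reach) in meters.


r_min = |L1 - L2| = |1.2 - 0.35| = 0.8500

0.8500 m


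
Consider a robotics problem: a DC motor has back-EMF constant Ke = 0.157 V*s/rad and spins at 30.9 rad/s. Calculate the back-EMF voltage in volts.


V_emf = Ke * omega = 0.157*30.9 = 4.8513

4.8513 V


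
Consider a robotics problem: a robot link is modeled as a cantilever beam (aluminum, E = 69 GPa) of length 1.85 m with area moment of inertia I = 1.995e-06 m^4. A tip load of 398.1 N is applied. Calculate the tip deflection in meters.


delta = F*L^3/(3*E*I) = 398.1*1.85^3/(3*6.900e+10*1.995e-06)
      = 2520.6199125/412965 = 0.0061

0.0061 m


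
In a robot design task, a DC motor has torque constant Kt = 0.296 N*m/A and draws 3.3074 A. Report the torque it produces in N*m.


tau = Kt * I = 0.296*3.3074 = 0.9790

0.9790 N*m


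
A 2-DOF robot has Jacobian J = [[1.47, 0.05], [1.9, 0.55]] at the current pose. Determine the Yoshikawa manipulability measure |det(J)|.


det(J) = 1.47*0.55 - (0.05)*(1.9) = 0.7135
|det(J)| = 0.7135

0.7135


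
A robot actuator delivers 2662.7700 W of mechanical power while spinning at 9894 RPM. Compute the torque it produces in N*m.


omega = 9894 * 2*pi/60 = 1036.097257 rad/s
tau = P / omega = 2662.7700 / 1036.097257 = 2.5700

2.5700 N*m


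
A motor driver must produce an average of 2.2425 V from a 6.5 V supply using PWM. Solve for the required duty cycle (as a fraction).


D = V_avg/V_supply = 2.2425/6.5 = 0.3450

0.3450


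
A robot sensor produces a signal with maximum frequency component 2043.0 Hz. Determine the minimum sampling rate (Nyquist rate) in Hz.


f_s,min = 2*f_max = 2*2043.0 = 4086.0000

4086.0000 Hz


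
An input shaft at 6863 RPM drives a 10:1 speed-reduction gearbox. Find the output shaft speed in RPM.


omega_out = omega_in / N = 6863 / 10 = 686.3000

686.3000 RPM


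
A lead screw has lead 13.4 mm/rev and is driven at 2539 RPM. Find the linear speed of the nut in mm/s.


v = lead * (RPM/60) = 13.4*2539/60 = 567.0433

567.0433 mm/s


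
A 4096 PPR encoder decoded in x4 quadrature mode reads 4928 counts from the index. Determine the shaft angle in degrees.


angle = counts * 360 / (PPR*4) = 4928 * 360 / 16384 = 108.2812

108.2812 degrees


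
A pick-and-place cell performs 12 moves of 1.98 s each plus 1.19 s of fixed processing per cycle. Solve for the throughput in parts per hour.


T_cycle = 12*1.98 + 1.19 = 24.9500 s
rate = 3600/T = 144.2886

144.2886 parts/hour


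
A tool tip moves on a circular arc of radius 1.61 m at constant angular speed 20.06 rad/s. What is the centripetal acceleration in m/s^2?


a_c = omega^2 * r = 20.06^2 * 1.61 = 647.8698

647.8698 m/s^2


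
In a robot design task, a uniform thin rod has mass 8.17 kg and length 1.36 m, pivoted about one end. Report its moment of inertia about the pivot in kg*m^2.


I = (1/3)*m*L^2 = (1/3)*8.17*1.36^2 = 5.0371

5.0371 kg*m^2


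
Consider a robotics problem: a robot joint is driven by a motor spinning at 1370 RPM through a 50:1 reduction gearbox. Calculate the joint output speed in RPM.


omega_joint = omega_motor / N = 1370 / 50 = 27.4000

27.4000 RPM


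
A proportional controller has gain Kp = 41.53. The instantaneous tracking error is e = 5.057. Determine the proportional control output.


u_P = Kp * e = 41.53 * 5.057 = 210.0172

210.0172


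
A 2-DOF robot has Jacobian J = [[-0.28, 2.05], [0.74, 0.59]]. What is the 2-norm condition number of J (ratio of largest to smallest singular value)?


JJ^T eigenvalues: trace(JJ^T) = 5.1766, det(JJ^T) = det(J)^2 = 2.82979684
s_max^2 = (5.1766 + sqrt(15.47800020))/2 = 4.55540448
s_min^2 = (5.1766 - sqrt(15.47800020))/2 = 0.62119552
kappa = s_max/s_min = sqrt(4.55540448/0.62119552) = 2.7080

2.7080


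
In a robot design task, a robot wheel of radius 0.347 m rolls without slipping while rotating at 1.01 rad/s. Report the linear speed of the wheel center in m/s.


v = omega * r = 1.01 * 0.347 = 0.3505

0.3505 m/s


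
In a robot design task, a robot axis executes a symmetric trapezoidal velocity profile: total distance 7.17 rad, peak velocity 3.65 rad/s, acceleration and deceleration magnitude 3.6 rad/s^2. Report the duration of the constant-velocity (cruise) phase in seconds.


t_acc = v/a = 1.013889 s, d_acc = v^2/(2a) = 1.850347 rad each
d_cruise = 7.17 - 2*1.850347 = 3.469306 rad
t_cruise = d_cruise/v = 3.469306/3.65 = 0.9505

0.9505 s


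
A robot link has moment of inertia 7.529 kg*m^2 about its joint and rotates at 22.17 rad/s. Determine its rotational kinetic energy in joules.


KE = (1/2)*I*omega^2 = 0.5*7.529*22.17^2 = 1850.2853

1850.2853 J


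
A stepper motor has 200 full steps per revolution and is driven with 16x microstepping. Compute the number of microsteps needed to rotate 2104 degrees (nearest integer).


step_size = 360/(200*16) = 360/3200 = 0.112500 deg
n = 2104/(360/3200) = 2104*3200/360 = 18702.2222 -> 18702

18702 steps


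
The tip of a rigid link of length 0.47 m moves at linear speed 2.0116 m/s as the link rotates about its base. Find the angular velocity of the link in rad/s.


omega = v / L = 2.0116 / 0.47 = 4.2800

4.2800 rad/s


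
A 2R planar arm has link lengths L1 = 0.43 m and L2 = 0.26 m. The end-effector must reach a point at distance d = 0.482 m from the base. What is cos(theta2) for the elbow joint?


cos(th2) = (d^2 - L1^2 - L2^2)/(2*L1*L2) = (0.482^2 - 0.43^2 - 0.26^2)/(2*0.43*0.26) = -0.0902

-0.0902


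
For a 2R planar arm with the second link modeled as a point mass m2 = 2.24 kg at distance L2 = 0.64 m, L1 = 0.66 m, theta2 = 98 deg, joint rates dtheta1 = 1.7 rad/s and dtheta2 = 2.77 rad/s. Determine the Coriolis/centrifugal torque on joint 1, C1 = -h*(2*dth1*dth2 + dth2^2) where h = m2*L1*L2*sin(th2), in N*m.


h = m2*L1*L2*sin(th2) = 2.24*0.66*0.64*sin(98 deg) = 0.936968
C1 = -h*(2*1.7*2.77 + 2.77^2) = -0.936968*17.0909 = -16.0136

-16.0136 N*m


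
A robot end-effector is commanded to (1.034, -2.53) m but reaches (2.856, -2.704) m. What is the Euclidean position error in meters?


dx = 2.856 - (1.034) = 1.8220, dy = -2.704 - (-2.53) = -0.1740
err = sqrt(3.319684 + 0.030276) = 1.8303

1.8303 m


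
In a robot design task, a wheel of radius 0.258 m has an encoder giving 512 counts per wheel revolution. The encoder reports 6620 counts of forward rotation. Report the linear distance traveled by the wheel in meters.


revs = 6620/512 = 12.929688
d = revs * 2*pi*r = 12.929688 * 2*pi*0.258 = 20.9598

20.9598 m


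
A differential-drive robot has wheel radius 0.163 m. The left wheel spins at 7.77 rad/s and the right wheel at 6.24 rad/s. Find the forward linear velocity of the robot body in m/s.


v = r*(wR + wL)/2 = 0.163*(6.24 + 7.77)/2 = 1.1418

1.1418 m/s


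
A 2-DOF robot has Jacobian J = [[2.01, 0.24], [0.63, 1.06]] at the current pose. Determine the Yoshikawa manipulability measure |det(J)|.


det(J) = 2.01*1.06 - (0.24)*(0.63) = 1.9794
|det(J)| = 1.9794

1.9794


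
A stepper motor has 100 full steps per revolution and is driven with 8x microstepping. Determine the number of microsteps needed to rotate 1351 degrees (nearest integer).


step_size = 360/(100*8) = 360/800 = 0.450000 deg
n = 1351/(360/800) = 1351*800/360 = 3002.2222 -> 3002

3002 steps


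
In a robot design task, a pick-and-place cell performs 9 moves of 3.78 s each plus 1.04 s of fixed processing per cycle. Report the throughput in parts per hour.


T_cycle = 9*3.78 + 1.04 = 35.0600 s
rate = 3600/T = 102.6811

102.6811 parts/hour


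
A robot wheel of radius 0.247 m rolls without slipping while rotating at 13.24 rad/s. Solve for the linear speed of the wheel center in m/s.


v = omega * r = 13.24 * 0.247 = 3.2703

3.2703 m/s


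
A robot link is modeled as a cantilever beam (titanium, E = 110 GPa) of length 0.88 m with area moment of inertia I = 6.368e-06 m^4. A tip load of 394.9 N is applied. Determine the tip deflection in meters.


delta = F*L^3/(3*E*I) = 394.9*0.88^3/(3*1.100e+11*6.368e-06)
      = 269.1132928/2101440 = 1.2806e-04

1.2806e-04 m


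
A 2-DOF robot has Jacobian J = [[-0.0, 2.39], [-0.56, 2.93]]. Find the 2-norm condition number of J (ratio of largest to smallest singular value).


JJ^T eigenvalues: trace(JJ^T) = 14.6106, det(JJ^T) = det(J)^2 = 1.79131456
s_max^2 = (14.6106 + sqrt(206.30437412))/2 = 14.48694978
s_min^2 = (14.6106 - sqrt(206.30437412))/2 = 0.12365022
kappa = s_max/s_min = sqrt(14.48694978/0.12365022) = 10.8241

10.8241


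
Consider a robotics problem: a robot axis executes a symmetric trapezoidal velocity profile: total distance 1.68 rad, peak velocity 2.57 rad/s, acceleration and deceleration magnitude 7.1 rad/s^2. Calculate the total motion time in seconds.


t_acc = v/a = 2.57/7.1 = 0.361972 s
d_acc = v^2/(2a) = 0.465134 rad (each ramp)
d_cruise = 1.68 - 2*0.465134 = 0.749732 rad
t_cruise = 0.749732/2.57 = 0.291725 s
t_total = 2*0.361972 + 0.291725 = 1.0157

1.0157 s


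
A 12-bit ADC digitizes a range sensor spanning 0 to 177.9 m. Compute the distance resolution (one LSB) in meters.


res = range / 2^n = 177.9/2^12 = 177.9/4096 = 0.0434

0.0434 m


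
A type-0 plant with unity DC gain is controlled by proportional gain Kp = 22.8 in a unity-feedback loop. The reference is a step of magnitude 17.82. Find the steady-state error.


e_ss = R/(1 + Kp) = 17.82/(1 + 22.8) = 17.82/23.8000 = 0.7487

0.7487


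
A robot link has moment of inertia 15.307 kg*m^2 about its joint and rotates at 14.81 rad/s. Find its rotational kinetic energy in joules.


KE = (1/2)*I*omega^2 = 0.5*15.307*14.81^2 = 1678.6888

1678.6888 J


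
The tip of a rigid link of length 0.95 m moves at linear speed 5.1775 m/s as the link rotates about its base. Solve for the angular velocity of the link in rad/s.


omega = v / L = 5.1775 / 0.95 = 5.4500

5.4500 rad/s


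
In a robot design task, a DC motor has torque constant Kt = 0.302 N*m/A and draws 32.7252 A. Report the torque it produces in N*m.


tau = Kt * I = 0.302*32.7252 = 9.8830

9.8830 N*m


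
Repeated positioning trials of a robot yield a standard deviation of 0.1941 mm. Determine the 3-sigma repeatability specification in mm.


repeatability = 3*sigma = 3*0.1941 = 0.5823

0.5823 mm


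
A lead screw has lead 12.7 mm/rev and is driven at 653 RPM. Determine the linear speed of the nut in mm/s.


v = lead * (RPM/60) = 12.7*653/60 = 138.2183

138.2183 mm/s


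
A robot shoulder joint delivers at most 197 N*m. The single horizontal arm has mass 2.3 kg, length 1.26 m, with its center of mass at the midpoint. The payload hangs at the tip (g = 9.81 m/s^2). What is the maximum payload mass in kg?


tau_arm = m_arm*g*(L/2) = 2.3*9.81*1.26/2 = 14.2147 N*m
tau_payload = tau_max - tau_arm = 197 - 14.2147 = 182.7853
m_payload = tau_payload / (g*L) = 182.7853 / (9.81*1.26) = 14.7877

14.7877 kg


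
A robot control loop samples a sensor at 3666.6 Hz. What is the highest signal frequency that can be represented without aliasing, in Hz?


f_max = f_s/2 = 3666.6/2 = 1833.3000

1833.3000 Hz


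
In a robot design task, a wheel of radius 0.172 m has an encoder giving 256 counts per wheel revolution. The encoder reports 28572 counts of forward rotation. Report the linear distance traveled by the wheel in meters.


revs = 28572/256 = 111.609375
d = revs * 2*pi*r = 111.609375 * 2*pi*0.172 = 120.6171

120.6171 m


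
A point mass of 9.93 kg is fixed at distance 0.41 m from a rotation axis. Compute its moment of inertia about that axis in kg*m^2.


I = m*r^2 = 9.93*0.41^2 = 1.6692

1.6692 kg*m^2


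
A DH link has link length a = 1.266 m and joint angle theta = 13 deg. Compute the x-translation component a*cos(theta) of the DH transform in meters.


a*cos(theta) = 1.266*cos(13 deg) = 1.2336

1.2336 m


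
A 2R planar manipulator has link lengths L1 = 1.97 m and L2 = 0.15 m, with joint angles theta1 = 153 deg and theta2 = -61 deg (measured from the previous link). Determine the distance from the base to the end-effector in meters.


x = L1*cos(th1) + L2*cos(th1+th2) = -1.760518
y = L1*sin(th1) + L2*sin(th1+th2) = 1.044270
d = sqrt(x^2 + y^2) = sqrt(3.099424 + 1.090500) = 2.0469

2.0469 m


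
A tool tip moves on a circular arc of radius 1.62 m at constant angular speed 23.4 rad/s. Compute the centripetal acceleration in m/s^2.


a_c = omega^2 * r = 23.4^2 * 1.62 = 887.0472

887.0472 m/s^2


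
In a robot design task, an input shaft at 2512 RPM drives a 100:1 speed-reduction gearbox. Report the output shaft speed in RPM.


omega_out = omega_in / N = 2512 / 100 = 25.1200

25.1200 RPM


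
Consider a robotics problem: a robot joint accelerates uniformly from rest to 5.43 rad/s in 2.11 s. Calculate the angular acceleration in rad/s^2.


alpha = delta_omega / t = 5.43 / 2.11 = 2.5735

2.5735 rad/s^2


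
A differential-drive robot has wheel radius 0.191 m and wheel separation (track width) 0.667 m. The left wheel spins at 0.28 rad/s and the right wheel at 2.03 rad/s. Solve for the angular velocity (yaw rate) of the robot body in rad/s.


omega = r*(wR - wL)/L = 0.191*(2.03 - (0.28))/0.667 = 0.5011

0.5011 rad/s


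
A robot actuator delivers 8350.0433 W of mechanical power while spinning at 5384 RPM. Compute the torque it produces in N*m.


omega = 5384 * 2*pi/60 = 563.811162 rad/s
tau = P / omega = 8350.0433 / 563.811162 = 14.8100

14.8100 N*m


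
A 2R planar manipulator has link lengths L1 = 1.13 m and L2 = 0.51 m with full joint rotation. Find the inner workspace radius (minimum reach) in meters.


r_min = |L1 - L2| = |1.13 - 0.51| = 0.6200

0.6200 m


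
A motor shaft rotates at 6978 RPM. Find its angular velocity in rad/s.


omega = 6978 * 2*pi/60 = 730.7345

730.7345 rad/s


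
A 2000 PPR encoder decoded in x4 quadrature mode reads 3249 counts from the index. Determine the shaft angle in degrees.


angle = counts * 360 / (PPR*4) = 3249 * 360 / 8000 = 146.2050

146.2050 degrees


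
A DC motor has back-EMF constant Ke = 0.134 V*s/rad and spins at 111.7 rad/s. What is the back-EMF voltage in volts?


V_emf = Ke * omega = 0.134*111.7 = 14.9678

14.9678 V


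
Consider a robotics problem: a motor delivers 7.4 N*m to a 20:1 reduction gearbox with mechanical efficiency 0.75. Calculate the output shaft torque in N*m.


tau_out = tau_in * N * eta = 7.4 * 20 * 0.75 = 111.0000

111.0000 N*m


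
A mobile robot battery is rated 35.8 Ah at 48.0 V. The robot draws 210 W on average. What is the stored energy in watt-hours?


E = capacity * V = 35.8*48.0 = 1718.4000

1718.4000 Wh


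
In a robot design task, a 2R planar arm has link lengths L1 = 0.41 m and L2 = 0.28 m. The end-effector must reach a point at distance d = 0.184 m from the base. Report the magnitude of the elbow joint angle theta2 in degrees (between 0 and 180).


cos(th2) = (d^2 - L1^2 - L2^2)/(2*L1*L2) = (0.184^2 - 0.41^2 - 0.28^2)/(2*0.41*0.28) = -0.92614983
th2 = acos(-0.92614983) = 157.8424 deg

157.8424 degrees


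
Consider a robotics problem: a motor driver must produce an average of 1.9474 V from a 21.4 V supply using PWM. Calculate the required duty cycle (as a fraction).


D = V_avg/V_supply = 1.9474/21.4 = 0.0910

0.0910


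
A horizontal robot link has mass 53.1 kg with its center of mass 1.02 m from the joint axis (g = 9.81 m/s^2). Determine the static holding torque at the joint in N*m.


tau = m*g*L = 53.1 * 9.81 * 1.02 = 531.3292

531.3292 N*m


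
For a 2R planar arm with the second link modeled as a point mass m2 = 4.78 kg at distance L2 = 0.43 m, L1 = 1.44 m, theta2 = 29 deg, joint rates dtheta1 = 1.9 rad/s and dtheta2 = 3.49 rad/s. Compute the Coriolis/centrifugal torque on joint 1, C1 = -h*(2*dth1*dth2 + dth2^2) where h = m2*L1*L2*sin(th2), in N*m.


h = m2*L1*L2*sin(th2) = 4.78*1.44*0.43*sin(29 deg) = 1.434928
C1 = -h*(2*1.9*3.49 + 3.49^2) = -1.434928*25.4421 = -36.5076

-36.5076 N*m


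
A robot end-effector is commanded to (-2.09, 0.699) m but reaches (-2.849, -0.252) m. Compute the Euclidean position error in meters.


dx = -2.849 - (-2.09) = -0.7590, dy = -0.252 - (0.699) = -0.9510
err = sqrt(0.576081 + 0.904401) = 1.2168

1.2168 m


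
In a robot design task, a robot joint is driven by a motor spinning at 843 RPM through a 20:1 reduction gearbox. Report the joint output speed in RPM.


omega_joint = omega_motor / N = 843 / 20 = 42.1500

42.1500 RPM


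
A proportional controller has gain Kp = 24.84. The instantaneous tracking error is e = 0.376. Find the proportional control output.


u_P = Kp * e = 24.84 * 0.376 = 9.3398

9.3398


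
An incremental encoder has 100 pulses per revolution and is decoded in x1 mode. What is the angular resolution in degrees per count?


resolution = 360 / (PPR * 1) = 360 / 100 = 3.6000

3.6000 degrees


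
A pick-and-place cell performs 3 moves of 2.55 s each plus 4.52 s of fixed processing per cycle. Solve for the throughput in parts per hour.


T_cycle = 3*2.55 + 4.52 = 12.1700 s
rate = 3600/T = 295.8094

295.8094 parts/hour


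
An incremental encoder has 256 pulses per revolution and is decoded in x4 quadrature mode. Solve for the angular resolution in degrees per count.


resolution = 360 / (PPR * 4) = 360 / 1024 = 0.3516

0.3516 degrees


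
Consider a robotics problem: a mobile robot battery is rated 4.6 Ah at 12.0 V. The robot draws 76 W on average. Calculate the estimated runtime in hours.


E = 4.6*12.0 = 55.2000 Wh
t = E/P = 55.2000/76 = 0.7263

0.7263 hours


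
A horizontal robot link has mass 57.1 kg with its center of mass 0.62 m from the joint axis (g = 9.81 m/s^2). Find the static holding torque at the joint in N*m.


tau = m*g*L = 57.1 * 9.81 * 0.62 = 347.2936

347.2936 N*m


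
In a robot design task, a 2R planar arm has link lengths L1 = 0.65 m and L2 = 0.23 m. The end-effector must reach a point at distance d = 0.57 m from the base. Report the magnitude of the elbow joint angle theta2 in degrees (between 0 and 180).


cos(th2) = (d^2 - L1^2 - L2^2)/(2*L1*L2) = (0.57^2 - 0.65^2 - 0.23^2)/(2*0.65*0.23) = -0.50334448
th2 = acos(-0.50334448) = 120.2215 deg

120.2215 degrees


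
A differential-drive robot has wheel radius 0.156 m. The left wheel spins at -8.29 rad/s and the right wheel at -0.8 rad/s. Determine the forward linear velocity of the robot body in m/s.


v = r*(wR + wL)/2 = 0.156*(-0.8 + -8.29)/2 = -0.7090

-0.7090 m/s


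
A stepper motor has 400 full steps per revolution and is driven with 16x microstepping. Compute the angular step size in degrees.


step = 360/(400*16) = 360/6400 = 0.0563

0.0563 degrees


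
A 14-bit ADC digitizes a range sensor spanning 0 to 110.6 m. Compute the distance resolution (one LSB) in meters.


res = range / 2^n = 110.6/2^14 = 110.6/16384 = 0.0068

0.0068 m


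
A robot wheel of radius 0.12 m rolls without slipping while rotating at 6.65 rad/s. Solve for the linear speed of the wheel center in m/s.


v = omega * r = 6.65 * 0.12 = 0.7980

0.7980 m/s


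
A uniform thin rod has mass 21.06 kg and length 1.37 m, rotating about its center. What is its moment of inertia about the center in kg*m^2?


I = (1/12)*m*L^2 = (1/12)*21.06*1.37^2 = 3.2940

3.2940 kg*m^2


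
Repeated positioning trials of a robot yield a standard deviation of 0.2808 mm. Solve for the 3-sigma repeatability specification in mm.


repeatability = 3*sigma = 3*0.2808 = 0.8424

0.8424 mm


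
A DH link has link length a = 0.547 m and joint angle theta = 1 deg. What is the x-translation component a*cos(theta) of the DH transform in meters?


a*cos(theta) = 0.547*cos(1 deg) = 0.5469

0.5469 m


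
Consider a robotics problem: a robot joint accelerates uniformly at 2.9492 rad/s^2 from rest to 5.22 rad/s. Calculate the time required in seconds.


t = delta_omega / alpha = 5.22 / 2.9492 = 1.7700

1.7700 s


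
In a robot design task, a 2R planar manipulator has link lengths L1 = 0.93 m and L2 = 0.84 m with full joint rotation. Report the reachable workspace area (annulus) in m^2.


r_max = L1 + L2 = 1.7700, r_min = |L1 - L2| = 0.0900
A = pi*(r_max^2 - r_min^2) = pi*(3.1329 - 0.0081) = 9.8168

9.8168 m^2


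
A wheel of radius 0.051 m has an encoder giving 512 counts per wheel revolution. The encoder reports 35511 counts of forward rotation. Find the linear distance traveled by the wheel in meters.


revs = 35511/512 = 69.357422
d = revs * 2*pi*r = 69.357422 * 2*pi*0.051 = 22.2251

22.2251 m


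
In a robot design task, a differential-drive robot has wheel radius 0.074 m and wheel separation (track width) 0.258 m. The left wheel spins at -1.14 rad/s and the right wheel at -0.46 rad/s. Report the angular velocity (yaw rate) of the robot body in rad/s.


omega = r*(wR - wL)/L = 0.074*(-0.46 - (-1.14))/0.258 = 0.1950

0.1950 rad/s


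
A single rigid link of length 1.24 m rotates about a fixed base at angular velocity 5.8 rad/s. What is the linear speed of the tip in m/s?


v = L*omega = 1.24 * 5.8 = 7.1920

7.1920 m/s


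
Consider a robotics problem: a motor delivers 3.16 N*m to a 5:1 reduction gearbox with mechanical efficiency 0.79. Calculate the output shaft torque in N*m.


tau_out = tau_in * N * eta = 3.16 * 5 * 0.79 = 12.4820

12.4820 N*m


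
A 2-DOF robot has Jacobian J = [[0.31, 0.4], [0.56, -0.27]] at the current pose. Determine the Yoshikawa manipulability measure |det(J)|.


det(J) = 0.31*-0.27 - (0.4)*(0.56) = -0.3077
|det(J)| = 0.3077

0.3077


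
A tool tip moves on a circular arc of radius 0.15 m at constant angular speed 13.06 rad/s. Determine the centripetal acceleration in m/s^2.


a_c = omega^2 * r = 13.06^2 * 0.15 = 25.5845

25.5845 m/s^2


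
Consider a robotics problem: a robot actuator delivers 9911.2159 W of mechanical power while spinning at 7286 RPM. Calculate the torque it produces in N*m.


omega = 7286 * 2*pi/60 = 762.988136 rad/s
tau = P / omega = 9911.2159 / 762.988136 = 12.9900

12.9900 N*m


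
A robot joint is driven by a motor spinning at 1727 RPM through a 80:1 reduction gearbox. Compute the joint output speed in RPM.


omega_joint = omega_motor / N = 1727 / 80 = 21.5875

21.5875 RPM


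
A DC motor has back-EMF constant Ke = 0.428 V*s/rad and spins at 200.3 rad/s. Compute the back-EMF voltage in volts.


V_emf = Ke * omega = 0.428*200.3 = 85.7284

85.7284 V


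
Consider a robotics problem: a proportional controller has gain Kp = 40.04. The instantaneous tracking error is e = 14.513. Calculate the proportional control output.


u_P = Kp * e = 40.04 * 14.513 = 581.1005

581.1005


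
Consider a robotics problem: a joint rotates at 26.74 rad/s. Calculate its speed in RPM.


RPM = 26.74 * 60/(2*pi) = 255.3482

255.3482 RPM


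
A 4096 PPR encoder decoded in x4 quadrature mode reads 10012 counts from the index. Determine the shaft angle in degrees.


angle = counts * 360 / (PPR*4) = 10012 * 360 / 16384 = 219.9902

219.9902 degrees


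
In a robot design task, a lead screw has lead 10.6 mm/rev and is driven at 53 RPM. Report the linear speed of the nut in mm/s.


v = lead * (RPM/60) = 10.6*53/60 = 9.3633

9.3633 mm/s


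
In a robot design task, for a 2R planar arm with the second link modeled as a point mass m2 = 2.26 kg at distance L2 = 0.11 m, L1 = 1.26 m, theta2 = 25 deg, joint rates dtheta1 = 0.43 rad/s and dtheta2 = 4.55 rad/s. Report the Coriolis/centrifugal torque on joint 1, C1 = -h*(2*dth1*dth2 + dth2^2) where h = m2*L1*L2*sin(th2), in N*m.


h = m2*L1*L2*sin(th2) = 2.26*1.26*0.11*sin(25 deg) = 0.132379
C1 = -h*(2*0.43*4.55 + 4.55^2) = -0.132379*24.6155 = -3.2586

-3.2586 N*m


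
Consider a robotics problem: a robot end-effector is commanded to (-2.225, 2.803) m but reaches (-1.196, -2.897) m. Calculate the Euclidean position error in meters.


dx = -1.196 - (-2.225) = 1.0290, dy = -2.897 - (2.803) = -5.7000
err = sqrt(1.058841 + 32.490000) = 5.7921

5.7921 m


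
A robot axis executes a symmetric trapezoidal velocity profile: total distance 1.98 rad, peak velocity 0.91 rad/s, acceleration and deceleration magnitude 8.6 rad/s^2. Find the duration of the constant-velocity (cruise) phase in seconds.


t_acc = v/a = 0.105814 s, d_acc = v^2/(2a) = 0.048145 rad each
d_cruise = 1.98 - 2*0.048145 = 1.883710 rad
t_cruise = d_cruise/v = 1.883710/0.91 = 2.0700

2.0700 s


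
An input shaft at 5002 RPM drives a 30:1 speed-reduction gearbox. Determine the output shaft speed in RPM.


omega_out = omega_in / N = 5002 / 30 = 166.7333

166.7333 RPM


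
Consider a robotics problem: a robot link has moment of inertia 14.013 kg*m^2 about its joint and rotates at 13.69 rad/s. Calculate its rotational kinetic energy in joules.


KE = (1/2)*I*omega^2 = 0.5*14.013*13.69^2 = 1313.1309

1313.1309 J


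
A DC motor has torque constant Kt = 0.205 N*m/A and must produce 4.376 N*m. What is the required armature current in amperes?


I = tau / Kt = 4.376/0.205 = 21.3463

21.3463 A


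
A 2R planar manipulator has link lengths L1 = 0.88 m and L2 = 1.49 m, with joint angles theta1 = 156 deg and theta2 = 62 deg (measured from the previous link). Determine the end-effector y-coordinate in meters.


y = L1*sin(th1) + L2*sin(th1+th2) = 0.88*sin(156 deg) + 1.49*sin(218 deg) = -0.5594

-0.5594 m


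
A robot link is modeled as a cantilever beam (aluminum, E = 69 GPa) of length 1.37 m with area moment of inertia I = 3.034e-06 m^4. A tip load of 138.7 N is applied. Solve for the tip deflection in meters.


delta = F*L^3/(3*E*I) = 138.7*1.37^3/(3*6.900e+10*3.034e-06)
      = 356.6466611/628038 = 5.6787e-04

5.6787e-04 m


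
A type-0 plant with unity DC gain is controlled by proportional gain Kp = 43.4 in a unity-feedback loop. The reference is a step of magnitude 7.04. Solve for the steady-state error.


e_ss = R/(1 + Kp) = 7.04/(1 + 43.4) = 7.04/44.4000 = 0.1586

0.1586


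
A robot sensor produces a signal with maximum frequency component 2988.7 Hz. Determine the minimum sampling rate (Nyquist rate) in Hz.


f_s,min = 2*f_max = 2*2988.7 = 5977.4000

5977.4000 Hz


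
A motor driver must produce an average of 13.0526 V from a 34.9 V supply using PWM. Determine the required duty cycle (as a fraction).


D = V_avg/V_supply = 13.0526/34.9 = 0.3740

0.3740


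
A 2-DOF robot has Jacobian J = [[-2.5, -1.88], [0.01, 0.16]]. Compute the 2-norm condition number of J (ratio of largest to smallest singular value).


JJ^T eigenvalues: trace(JJ^T) = 9.8101, det(JJ^T) = det(J)^2 = 0.14531344
s_max^2 = (9.8101 + sqrt(95.65680825))/2 = 9.79526493
s_min^2 = (9.8101 - sqrt(95.65680825))/2 = 0.01483507
kappa = s_max/s_min = sqrt(9.79526493/0.01483507) = 25.6959

25.6959


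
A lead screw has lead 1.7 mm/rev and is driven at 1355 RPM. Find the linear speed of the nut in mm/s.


v = lead * (RPM/60) = 1.7*1355/60 = 38.3917

38.3917 mm/s


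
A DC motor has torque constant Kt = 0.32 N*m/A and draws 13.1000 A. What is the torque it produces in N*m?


tau = Kt * I = 0.32*13.1000 = 4.1920

4.1920 N*m


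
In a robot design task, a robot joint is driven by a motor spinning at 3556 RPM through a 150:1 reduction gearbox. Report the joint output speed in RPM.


omega_joint = omega_motor / N = 3556 / 150 = 23.7067

23.7067 RPM


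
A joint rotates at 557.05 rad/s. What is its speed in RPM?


RPM = 557.05 * 60/(2*pi) = 5319.4357

5319.4357 RPM


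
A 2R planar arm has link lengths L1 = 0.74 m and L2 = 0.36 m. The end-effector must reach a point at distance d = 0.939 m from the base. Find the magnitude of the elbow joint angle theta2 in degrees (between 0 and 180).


cos(th2) = (d^2 - L1^2 - L2^2)/(2*L1*L2) = (0.939^2 - 0.74^2 - 0.36^2)/(2*0.74*0.36) = 0.38386074
th2 = acos(0.38386074) = 67.4270 deg

67.4270 degrees


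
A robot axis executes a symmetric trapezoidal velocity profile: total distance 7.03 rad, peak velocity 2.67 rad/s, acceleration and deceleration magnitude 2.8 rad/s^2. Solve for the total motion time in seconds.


t_acc = v/a = 2.67/2.8 = 0.953571 s
d_acc = v^2/(2a) = 1.273018 rad (each ramp)
d_cruise = 7.03 - 2*1.273018 = 4.483964 rad
t_cruise = 4.483964/2.67 = 1.679387 s
t_total = 2*0.953571 + 1.679387 = 3.5865

3.5865 s


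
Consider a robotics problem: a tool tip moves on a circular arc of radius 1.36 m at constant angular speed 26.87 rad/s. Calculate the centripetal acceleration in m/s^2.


a_c = omega^2 * r = 26.87^2 * 1.36 = 981.9158

981.9158 m/s^2


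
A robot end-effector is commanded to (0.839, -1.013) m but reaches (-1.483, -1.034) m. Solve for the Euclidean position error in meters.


dx = -1.483 - (0.839) = -2.3220, dy = -1.034 - (-1.013) = -0.0210
err = sqrt(5.391684 + 0.000441) = 2.3221

2.3221 m


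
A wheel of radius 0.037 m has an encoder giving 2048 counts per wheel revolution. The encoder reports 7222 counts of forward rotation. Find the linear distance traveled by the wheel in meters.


revs = 7222/2048 = 3.526367
d = revs * 2*pi*r = 3.526367 * 2*pi*0.037 = 0.8198

0.8198 m


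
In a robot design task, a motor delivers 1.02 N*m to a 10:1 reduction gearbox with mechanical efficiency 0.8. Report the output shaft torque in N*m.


tau_out = tau_in * N * eta = 1.02 * 10 * 0.8 = 8.1600

8.1600 N*m


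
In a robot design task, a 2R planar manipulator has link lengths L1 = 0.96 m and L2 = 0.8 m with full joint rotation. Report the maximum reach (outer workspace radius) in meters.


r_max = L1 + L2 = 0.96 + 0.8 = 1.7600

1.7600 m


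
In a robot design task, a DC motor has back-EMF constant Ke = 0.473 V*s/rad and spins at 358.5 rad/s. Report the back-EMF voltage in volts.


V_emf = Ke * omega = 0.473*358.5 = 169.5705

169.5705 V


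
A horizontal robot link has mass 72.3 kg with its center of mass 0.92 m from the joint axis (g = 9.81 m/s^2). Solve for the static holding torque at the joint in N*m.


tau = m*g*L = 72.3 * 9.81 * 0.92 = 652.5220

652.5220 N*m


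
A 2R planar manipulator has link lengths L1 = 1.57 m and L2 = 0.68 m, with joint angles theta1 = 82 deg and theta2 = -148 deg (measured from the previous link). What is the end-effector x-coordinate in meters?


x = L1*cos(th1) + L2*cos(th1+th2) = 1.57*cos(82 deg) + 0.68*cos(-66 deg) = 0.4951

0.4951 m


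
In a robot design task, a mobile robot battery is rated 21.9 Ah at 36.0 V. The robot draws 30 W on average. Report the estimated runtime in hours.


E = 21.9*36.0 = 788.4000 Wh
t = E/P = 788.4000/30 = 26.2800

26.2800 hours


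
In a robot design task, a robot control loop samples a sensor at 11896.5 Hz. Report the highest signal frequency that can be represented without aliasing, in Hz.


f_max = f_s/2 = 11896.5/2 = 5948.2500

5948.2500 Hz


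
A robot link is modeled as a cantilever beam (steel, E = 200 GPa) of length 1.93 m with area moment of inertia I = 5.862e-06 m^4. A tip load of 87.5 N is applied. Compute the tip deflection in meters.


delta = F*L^3/(3*E*I) = 87.5*1.93^3/(3*2.000e+11*5.862e-06)
      = 629.0424875/3517200 = 1.7885e-04

1.7885e-04 m


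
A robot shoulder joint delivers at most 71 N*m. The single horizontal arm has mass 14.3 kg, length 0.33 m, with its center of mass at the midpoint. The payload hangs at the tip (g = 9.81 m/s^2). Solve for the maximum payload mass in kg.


tau_arm = m_arm*g*(L/2) = 14.3*9.81*0.33/2 = 23.1467 N*m
tau_payload = tau_max - tau_arm = 71 - 23.1467 = 47.8533
m_payload = tau_payload / (g*L) = 47.8533 / (9.81*0.33) = 14.7819

14.7819 kg


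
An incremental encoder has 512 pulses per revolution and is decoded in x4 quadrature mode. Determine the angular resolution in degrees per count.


resolution = 360 / (PPR * 4) = 360 / 2048 = 0.1758

0.1758 degrees


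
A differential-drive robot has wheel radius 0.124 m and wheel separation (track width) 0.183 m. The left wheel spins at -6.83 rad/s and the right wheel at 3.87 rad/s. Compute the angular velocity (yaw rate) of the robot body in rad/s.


omega = r*(wR - wL)/L = 0.124*(3.87 - (-6.83))/0.183 = 7.2503

7.2503 rad/s


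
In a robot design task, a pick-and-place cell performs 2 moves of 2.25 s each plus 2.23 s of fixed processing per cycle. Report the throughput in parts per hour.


T_cycle = 2*2.25 + 2.23 = 6.7300 s
rate = 3600/T = 534.9183

534.9183 parts/hour


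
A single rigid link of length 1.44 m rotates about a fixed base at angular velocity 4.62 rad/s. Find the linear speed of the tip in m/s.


v = L*omega = 1.44 * 4.62 = 6.6528

6.6528 m/s


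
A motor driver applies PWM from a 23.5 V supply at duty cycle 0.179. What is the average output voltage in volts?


V_avg = V_supply * D = 23.5*0.179 = 4.2065

4.2065 V


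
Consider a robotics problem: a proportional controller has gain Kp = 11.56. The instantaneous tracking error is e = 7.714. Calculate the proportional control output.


u_P = Kp * e = 11.56 * 7.714 = 89.1738

89.1738


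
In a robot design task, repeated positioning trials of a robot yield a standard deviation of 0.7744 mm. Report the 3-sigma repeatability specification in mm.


repeatability = 3*sigma = 3*0.7744 = 2.3232

2.3232 mm


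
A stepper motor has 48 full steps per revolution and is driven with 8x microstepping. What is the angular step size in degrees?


step = 360/(48*8) = 360/384 = 0.9375

0.9375 degrees


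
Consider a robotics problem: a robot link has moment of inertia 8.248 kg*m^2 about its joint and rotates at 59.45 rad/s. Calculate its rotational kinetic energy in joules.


KE = (1/2)*I*omega^2 = 0.5*8.248*59.45^2 = 14575.4635

14575.4635 J


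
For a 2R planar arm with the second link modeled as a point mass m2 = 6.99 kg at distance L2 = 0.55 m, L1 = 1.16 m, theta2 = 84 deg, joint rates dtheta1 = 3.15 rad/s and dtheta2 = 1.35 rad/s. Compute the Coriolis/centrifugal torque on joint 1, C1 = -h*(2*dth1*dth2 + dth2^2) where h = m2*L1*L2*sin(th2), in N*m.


h = m2*L1*L2*sin(th2) = 6.99*1.16*0.55*sin(84 deg) = 4.435190
C1 = -h*(2*3.15*1.35 + 1.35^2) = -4.435190*10.3275 = -45.8044

-45.8044 N*m


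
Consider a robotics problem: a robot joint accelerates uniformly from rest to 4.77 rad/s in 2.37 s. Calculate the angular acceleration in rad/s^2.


alpha = delta_omega / t = 4.77 / 2.37 = 2.0127

2.0127 rad/s^2
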